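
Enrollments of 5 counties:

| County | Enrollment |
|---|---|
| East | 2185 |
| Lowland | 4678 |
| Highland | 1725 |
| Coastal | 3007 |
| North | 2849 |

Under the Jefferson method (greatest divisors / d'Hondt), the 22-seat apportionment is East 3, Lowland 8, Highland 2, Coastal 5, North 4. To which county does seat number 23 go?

Highland

Priority for the next seat is population ÷ (current seats + 1).
Priorities: East 546.250, Lowland 519.778, Highland 575.000, Coastal 501.167, North 569.800.
Highest priority: Highland.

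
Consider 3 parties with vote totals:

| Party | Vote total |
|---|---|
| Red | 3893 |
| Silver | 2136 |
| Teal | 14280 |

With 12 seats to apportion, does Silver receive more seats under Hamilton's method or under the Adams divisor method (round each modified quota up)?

Adams

Hamilton: Red 2, Silver 1, Teal 9.
Adams: Red 2, Silver 2, Teal 8.
Silver gets 1 under Hamilton and 2 under Adams.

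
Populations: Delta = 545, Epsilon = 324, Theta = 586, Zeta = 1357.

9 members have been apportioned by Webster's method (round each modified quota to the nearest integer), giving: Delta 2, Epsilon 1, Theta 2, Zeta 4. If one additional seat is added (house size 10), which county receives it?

Zeta

Priority for the next seat is population ÷ (current seats + 0.5).
Priorities: Delta 218.000, Epsilon 216.000, Theta 234.400, Zeta 301.556.
Highest priority: Zeta.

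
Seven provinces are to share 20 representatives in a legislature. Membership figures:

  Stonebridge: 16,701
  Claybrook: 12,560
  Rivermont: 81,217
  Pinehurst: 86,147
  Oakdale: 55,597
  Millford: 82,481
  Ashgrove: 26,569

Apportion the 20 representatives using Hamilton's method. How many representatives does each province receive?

Stonebridge 1, Claybrook 1, Rivermont 4, Pinehurst 5, Oakdale 3, Millford 5, Ashgrove 1

The standard divisor is 361272/20 ≈ 18063.6.
Standard quotas: Stonebridge 0.9246, Claybrook 0.6953, Rivermont 4.4962, Pinehurst 4.7691, Oakdale 3.0778, Millford 4.5661, Ashgrove 1.4709.
Lower quotas: Stonebridge 0, Claybrook 0, Rivermont 4, Pinehurst 4, Oakdale 3, Millford 4, Ashgrove 1 (sum 16, leaving 4 seats).
Remainders in descending order: Stonebridge 0.9246, Pinehurst 0.7691, Claybrook 0.6953, Millford 0.5661, Rivermont 0.4962, Ashgrove 0.4709, Oakdale 0.0778.
The surplus seats go to Stonebridge, Pinehurst, Claybrook, Millford.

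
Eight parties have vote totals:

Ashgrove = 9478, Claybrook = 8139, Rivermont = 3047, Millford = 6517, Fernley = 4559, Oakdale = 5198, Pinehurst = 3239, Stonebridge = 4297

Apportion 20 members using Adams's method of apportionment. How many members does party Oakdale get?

2

Standard divisor 44474/20 ≈ 2223.7; standard quotas: Ashgrove 4.262, Claybrook 3.660, Rivermont 1.370, Millford 2.931, Fernley 2.050, Oakdale 2.338, Pinehurst 1.457, Stonebridge 1.932.
Rounding up gives 5, 4, 2, 3, 3, 3, 2, 2 = 24 seats, so the divisor must be adjusted.
With modified divisor 2900: modified quotas Ashgrove 3.268, Claybrook 2.807, Rivermont 1.051, Millford 2.247, Fernley 1.572, Oakdale 1.792, Pinehurst 1.117, Stonebridge 1.482.
Rounding up: Ashgrove 4, Claybrook 3, Rivermont 2, Millford 3, Fernley 2, Oakdale 2, Pinehurst 2, Stonebridge 2 (total 20).
Oakdale receives 2.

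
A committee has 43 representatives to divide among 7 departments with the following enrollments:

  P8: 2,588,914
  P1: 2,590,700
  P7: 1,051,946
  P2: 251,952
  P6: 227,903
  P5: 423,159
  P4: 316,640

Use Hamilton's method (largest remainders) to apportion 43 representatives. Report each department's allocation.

Standard divisor: 7451214 ÷ 43 ≈ 173284.047.
Standard quotas: P8 14.9403, P1 14.9506, P7 6.0706, P2 1.4540, P6 1.3152, P5 2.4420, P4 1.8273.
Lower quotas: P8 14, P1 14, P7 6, P2 1, P6 1, P5 2, P4 1 (sum 39, leaving 4 seats).
Remainders in descending order: P1 0.9506, P8 0.9403, P4 0.8273, P2 0.4540, P5 0.4420, P6 0.3152, P7 0.0706.
The surplus seats go to P1, P8, P4, P2.

P8 15, P1 15, P7 6, P2 2, P6 1, P5 2, P4 2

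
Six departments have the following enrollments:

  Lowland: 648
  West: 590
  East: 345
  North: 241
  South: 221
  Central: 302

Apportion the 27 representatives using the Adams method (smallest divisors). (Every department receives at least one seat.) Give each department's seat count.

Standard divisor 2347/27 ≈ 86.926; standard quotas: Lowland 7.455, West 6.787, East 3.969, North 2.772, South 2.542, Central 3.474.
Rounding up gives 8, 7, 4, 3, 3, 4 = 29 seats, so the divisor must be adjusted.
With modified divisor 100: modified quotas Lowland 6.480, West 5.900, East 3.450, North 2.410, South 2.210, Central 3.020.
Rounding up: Lowland 7, West 6, East 4, North 3, South 3, Central 4 (total 27).

Lowland=7, West=6, East=4, North=3, South=3, Central=4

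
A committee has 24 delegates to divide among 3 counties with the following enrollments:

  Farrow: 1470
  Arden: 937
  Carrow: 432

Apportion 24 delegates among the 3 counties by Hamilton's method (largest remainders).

The standard divisor is 2839/24 ≈ 118.292.
Standard quotas: Farrow 12.427, Arden 7.921, Carrow 3.652.
Lower quotas: Farrow 12, Arden 7, Carrow 3 (sum 22, leaving 2 seats).
Remainders in descending order: Arden 0.921, Carrow 0.652, Farrow 0.427.
Largest remainders: Arden, Carrow receive the extra seats.

Farrow 12; Arden 8; Carrow 4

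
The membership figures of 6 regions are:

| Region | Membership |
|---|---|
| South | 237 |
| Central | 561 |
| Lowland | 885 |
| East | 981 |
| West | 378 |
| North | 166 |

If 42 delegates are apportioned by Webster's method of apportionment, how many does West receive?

5

Standard divisor 3208/42 ≈ 76.381; standard quotas: South 3.103, Central 7.345, Lowland 11.587, East 12.844, West 4.949, North 2.173.
Rounding to the nearest integer gives South 3, Central 7, Lowland 12, East 13, West 5, North 2 — total 42, matching the house size, so no adjustment is needed.
West receives 5.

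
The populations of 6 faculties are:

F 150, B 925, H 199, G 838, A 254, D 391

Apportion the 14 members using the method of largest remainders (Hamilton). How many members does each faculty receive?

Total 2757; standard divisor 2757/14 ≈ 196.929.
Standard quotas: F 0.762, B 4.697, H 1.011, G 4.255, A 1.290, D 1.985.
Lower quotas: F 0, B 4, H 1, G 4, A 1, D 1 (sum 11, leaving 3 seats).
Remainders in descending order: D 0.985, F 0.762, B 0.697, A 0.290, G 0.255, H 0.011.
The surplus seats go to D, F, B.

F 1, B 5, H 1, G 4, A 1, D 2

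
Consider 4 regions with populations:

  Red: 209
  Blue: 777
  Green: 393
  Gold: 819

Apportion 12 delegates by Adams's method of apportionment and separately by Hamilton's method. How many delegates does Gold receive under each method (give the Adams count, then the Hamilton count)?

4 and 5

Adams: Red 2, Blue 4, Green 2, Gold 4.
Hamilton: Red 1, Blue 4, Green 2, Gold 5.
Gold gets 4 under Adams and 5 under Hamilton.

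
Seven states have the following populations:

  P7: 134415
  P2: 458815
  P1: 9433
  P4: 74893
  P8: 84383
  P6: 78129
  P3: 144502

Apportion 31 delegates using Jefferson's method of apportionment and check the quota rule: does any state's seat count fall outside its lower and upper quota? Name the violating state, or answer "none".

P2

Standard quotas: P7 4.232, P2 14.446, P1 0.297, P4 2.358, P8 2.657, P6 2.460, P3 4.550.
Jefferson allocation: P7 4, P2 16, P1 0, P4 2, P8 2, P6 2, P3 5.
P2 has quota 14.446 (lower 14, upper 15) but receives 16 — outside the quota interval.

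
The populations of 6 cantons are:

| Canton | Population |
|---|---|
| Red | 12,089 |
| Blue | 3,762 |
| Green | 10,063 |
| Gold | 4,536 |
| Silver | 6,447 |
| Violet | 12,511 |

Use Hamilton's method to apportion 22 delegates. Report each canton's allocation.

Red 5, Blue 2, Green 4, Gold 2, Silver 3, Violet 6

The standard divisor is 49408/22 ≈ 2245.818.
Standard quotas: Red 5.3829, Blue 1.6751, Green 4.4808, Gold 2.0198, Silver 2.8707, Violet 5.5708.
Lower quotas: Red 5, Blue 1, Green 4, Gold 2, Silver 2, Violet 5 (sum 19, leaving 3 seats).
Remainders in descending order: Silver 0.8707, Blue 0.6751, Violet 0.5708, Green 0.4808, Red 0.3829, Gold 0.0198.
The surplus seats go to Silver, Blue, Violet.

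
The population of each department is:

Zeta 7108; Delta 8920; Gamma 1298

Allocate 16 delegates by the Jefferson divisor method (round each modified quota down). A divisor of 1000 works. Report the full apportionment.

With modified divisor 1000: modified quotas Zeta 7.108, Delta 8.920, Gamma 1.298.
Rounding down: Zeta 7, Delta 8, Gamma 1 (total 16).

Zeta=7, Delta=8, Gamma=1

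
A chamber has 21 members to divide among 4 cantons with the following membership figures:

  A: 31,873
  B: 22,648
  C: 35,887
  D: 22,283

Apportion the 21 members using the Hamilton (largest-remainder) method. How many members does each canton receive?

The standard divisor is 112691/21 ≈ 5366.238.
Standard quotas: A 5.9395, B 4.2205, C 6.6876, D 4.1524.
Lower quotas: A 5, B 4, C 6, D 4 (sum 19, leaving 2 seats).
Remainders in descending order: A 0.9395, C 0.6876, B 0.2205, D 0.1524.
Largest remainders: A, C receive the extra seats.

A: 6; B: 4; C: 7; D: 4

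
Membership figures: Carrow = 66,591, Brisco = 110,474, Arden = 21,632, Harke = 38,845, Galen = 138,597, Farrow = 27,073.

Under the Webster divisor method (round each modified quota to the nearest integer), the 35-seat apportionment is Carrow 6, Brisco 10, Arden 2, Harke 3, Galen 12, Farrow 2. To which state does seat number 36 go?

Harke

Priority for the next seat is population ÷ (current seats + 0.5).
Priorities: Carrow 10244.769, Brisco 10521.333, Arden 8652.800, Harke 11098.571, Galen 11087.760, Farrow 10829.200.
Highest priority: Harke.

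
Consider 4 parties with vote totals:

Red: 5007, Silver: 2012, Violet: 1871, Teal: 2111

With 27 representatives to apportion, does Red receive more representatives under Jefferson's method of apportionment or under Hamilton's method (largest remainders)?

Jefferson

Jefferson: Red 13, Silver 5, Violet 4, Teal 5.
Hamilton: Red 12, Silver 5, Violet 5, Teal 5.
Red gets 13 under Jefferson and 12 under Hamilton.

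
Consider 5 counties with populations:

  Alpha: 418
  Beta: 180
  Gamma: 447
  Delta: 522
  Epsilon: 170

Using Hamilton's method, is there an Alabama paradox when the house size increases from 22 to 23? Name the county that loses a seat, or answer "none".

none

At 22 seats: Alpha 5, Beta 2, Gamma 6, Delta 7, Epsilon 2.
At 23 seats: Alpha 6, Beta 2, Gamma 6, Delta 7, Epsilon 2.
No county's allocation decreased.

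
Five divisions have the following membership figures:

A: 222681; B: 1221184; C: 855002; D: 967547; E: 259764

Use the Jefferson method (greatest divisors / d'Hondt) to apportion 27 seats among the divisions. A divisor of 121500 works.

With modified divisor 121500: modified quotas A 1.833, B 10.051, C 7.037, D 7.963, E 2.138.
Rounding down: A 1, B 10, C 7, D 7, E 2 (total 27).

A 1, B 10, C 7, D 7, E 2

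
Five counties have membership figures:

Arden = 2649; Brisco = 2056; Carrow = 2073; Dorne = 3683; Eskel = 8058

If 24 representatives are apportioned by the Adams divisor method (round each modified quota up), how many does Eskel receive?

Standard divisor 18519/24 ≈ 771.625; standard quotas: Arden 3.433, Brisco 2.665, Carrow 2.687, Dorne 4.773, Eskel 10.443.
Rounding up gives 4, 3, 3, 5, 11 = 26 seats, so the divisor must be adjusted.
With modified divisor 890: modified quotas Arden 2.976, Brisco 2.310, Carrow 2.329, Dorne 4.138, Eskel 9.054.
Rounding up: Arden 3, Brisco 3, Carrow 3, Dorne 5, Eskel 10 (total 24).
Eskel receives 10.

10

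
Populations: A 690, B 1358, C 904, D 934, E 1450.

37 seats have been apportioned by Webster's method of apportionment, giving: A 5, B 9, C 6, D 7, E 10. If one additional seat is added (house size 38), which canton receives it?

Priority for the next seat is population ÷ (current seats + 0.5).
Priorities: A 125.455, B 142.947, C 139.077, D 124.533, E 138.095.
Highest priority: B.

B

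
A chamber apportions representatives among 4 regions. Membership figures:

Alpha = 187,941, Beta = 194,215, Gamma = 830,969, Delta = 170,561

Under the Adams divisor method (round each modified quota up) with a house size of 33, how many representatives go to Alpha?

Standard divisor 1383686/33 ≈ 41929.879; standard quotas: Alpha 4.482, Beta 4.632, Gamma 19.818, Delta 4.068.
Rounding up gives 5, 5, 20, 5 = 35 seats, so the divisor must be adjusted.
With modified divisor 45000: modified quotas Alpha 4.176, Beta 4.316, Gamma 18.466, Delta 3.790.
Rounding up: Alpha 5, Beta 5, Gamma 19, Delta 4 (total 33).
Alpha receives 5.

5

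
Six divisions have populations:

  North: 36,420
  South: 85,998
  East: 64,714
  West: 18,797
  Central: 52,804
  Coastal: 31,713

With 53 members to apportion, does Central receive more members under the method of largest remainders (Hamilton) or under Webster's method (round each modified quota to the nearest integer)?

Hamilton: North 7, South 16, East 12, West 3, Central 9, Coastal 6.
Webster: North 7, South 15, East 12, West 3, Central 10, Coastal 6.
Central gets 9 under Hamilton and 10 under Webster.

Webster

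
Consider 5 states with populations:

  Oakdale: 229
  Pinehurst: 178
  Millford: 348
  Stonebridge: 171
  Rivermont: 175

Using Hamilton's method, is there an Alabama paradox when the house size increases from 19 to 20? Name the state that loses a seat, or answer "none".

At 19 seats: Oakdale 4, Pinehurst 3, Millford 6, Stonebridge 3, Rivermont 3.
At 20 seats: Oakdale 4, Pinehurst 3, Millford 7, Stonebridge 3, Rivermont 3.
No state's allocation decreased.

none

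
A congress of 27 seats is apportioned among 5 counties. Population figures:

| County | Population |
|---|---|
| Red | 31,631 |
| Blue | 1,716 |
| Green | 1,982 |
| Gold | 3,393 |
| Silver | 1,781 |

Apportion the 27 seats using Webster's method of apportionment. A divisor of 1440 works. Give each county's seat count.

With modified divisor 1440: modified quotas Red 21.966, Blue 1.192, Green 1.376, Gold 2.356, Silver 1.237.
Rounding to the nearest integer: Red 22, Blue 1, Green 1, Gold 2, Silver 1 (total 27).

Red: 22; Blue: 1; Green: 1; Gold: 2; Silver: 1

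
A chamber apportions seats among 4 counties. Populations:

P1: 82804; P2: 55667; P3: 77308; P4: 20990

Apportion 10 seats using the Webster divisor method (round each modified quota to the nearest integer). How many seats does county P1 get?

4

Standard divisor 236769/10 ≈ 23676.9; standard quotas: P1 3.497, P2 2.351, P3 3.265, P4 0.887.
Rounding to the nearest integer gives 3, 2, 3, 1 = 9 seats, so the divisor must be adjusted.
With modified divisor 23000: modified quotas P1 3.600, P2 2.420, P3 3.361, P4 0.913.
Rounding to the nearest integer: P1 4, P2 2, P3 3, P4 1 (total 10).
P1 receives 4.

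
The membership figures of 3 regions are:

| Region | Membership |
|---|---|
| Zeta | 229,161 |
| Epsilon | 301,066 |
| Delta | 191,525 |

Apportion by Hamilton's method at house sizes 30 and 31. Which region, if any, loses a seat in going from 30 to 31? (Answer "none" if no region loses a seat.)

none

At 30 seats: Zeta 10, Epsilon 12, Delta 8.
At 31 seats: Zeta 10, Epsilon 13, Delta 8.
No region's allocation decreased.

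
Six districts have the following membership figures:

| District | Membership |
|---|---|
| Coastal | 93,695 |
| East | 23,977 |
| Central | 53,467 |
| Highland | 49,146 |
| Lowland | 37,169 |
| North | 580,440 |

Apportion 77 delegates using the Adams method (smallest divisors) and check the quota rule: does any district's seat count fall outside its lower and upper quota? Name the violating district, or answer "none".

North

Standard quotas: Coastal 8.610, East 2.203, Central 4.913, Highland 4.516, Lowland 3.416, North 53.341.
Adams allocation: Coastal 9, East 3, Central 5, Highland 5, Lowland 4, North 51.
North has quota 53.341 (lower 53, upper 54) but receives 51 — outside the quota interval.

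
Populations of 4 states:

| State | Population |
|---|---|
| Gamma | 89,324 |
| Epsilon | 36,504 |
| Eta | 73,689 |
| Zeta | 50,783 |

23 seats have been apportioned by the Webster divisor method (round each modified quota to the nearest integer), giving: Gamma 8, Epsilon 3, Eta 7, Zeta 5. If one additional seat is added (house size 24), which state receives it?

Priority for the next seat is population ÷ (current seats + 0.5).
Priorities: Gamma 10508.706, Epsilon 10429.714, Eta 9825.200, Zeta 9233.273.
Highest priority: Gamma.

Gamma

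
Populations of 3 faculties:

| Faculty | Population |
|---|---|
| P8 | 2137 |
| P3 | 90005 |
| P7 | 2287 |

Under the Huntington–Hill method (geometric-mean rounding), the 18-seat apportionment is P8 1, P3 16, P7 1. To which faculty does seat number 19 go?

P3

Priority for the next seat is population ÷ (√(s·(s+1))).
Priorities: P8 1511.087, P3 5457.355, P7 1617.153.
Highest priority: P3.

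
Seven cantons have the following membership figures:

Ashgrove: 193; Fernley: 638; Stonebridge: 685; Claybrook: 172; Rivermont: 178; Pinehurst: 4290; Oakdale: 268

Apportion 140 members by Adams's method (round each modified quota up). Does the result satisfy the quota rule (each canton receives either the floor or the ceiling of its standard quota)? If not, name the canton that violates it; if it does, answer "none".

Pinehurst

Standard quotas: Ashgrove 4.206, Fernley 13.904, Stonebridge 14.928, Claybrook 3.748, Rivermont 3.879, Pinehurst 93.493, Oakdale 5.841.
Adams allocation: Ashgrove 5, Fernley 14, Stonebridge 15, Claybrook 4, Rivermont 4, Pinehurst 92, Oakdale 6.
Pinehurst has quota 93.493 (lower 93, upper 94) but receives 92 — outside the quota interval.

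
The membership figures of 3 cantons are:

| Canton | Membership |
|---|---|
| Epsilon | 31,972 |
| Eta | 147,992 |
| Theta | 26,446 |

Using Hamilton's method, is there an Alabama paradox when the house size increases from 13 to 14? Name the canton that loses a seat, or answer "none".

none

At 13 seats: Epsilon 2, Eta 9, Theta 2.
At 14 seats: Epsilon 2, Eta 10, Theta 2.
No canton's allocation decreased.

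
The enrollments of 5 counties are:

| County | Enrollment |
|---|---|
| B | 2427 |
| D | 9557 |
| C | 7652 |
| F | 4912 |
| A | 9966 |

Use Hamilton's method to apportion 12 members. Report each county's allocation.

B=1; D=3; C=3; F=2; A=3

Total 34514; standard divisor 34514/12 ≈ 2876.167.
Standard quotas: B 0.8438, D 3.3228, C 2.6605, F 1.7078, A 3.4650.
Lower quotas: B 0, D 3, C 2, F 1, A 3 (sum 9, leaving 3 seats).
Remainders in descending order: B 0.8438, F 0.7078, C 0.6605, A 0.4650, D 0.3228.
Largest remainders: B, F, C receive the extra seats.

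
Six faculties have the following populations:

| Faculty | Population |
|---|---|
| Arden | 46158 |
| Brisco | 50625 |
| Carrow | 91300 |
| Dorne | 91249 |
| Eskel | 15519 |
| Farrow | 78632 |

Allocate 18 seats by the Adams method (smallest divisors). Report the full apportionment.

Standard divisor 373483/18 ≈ 20749.056; standard quotas: Arden 2.225, Brisco 2.440, Carrow 4.400, Dorne 4.398, Eskel 0.748, Farrow 3.790.
Rounding up gives 3, 3, 5, 5, 1, 4 = 21 seats, so the divisor must be adjusted.
With modified divisor 24200: modified quotas Arden 1.907, Brisco 2.092, Carrow 3.773, Dorne 3.771, Eskel 0.641, Farrow 3.249.
Rounding up: Arden 2, Brisco 3, Carrow 4, Dorne 4, Eskel 1, Farrow 4 (total 18).

Arden: 2, Brisco: 3, Carrow: 4, Dorne: 4, Eskel: 1, Farrow: 4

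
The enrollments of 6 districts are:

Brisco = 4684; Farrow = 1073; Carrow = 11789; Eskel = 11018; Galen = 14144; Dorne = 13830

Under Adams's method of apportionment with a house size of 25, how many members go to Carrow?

Standard divisor 56538/25 ≈ 2261.52; standard quotas: Brisco 2.071, Farrow 0.474, Carrow 5.213, Eskel 4.872, Galen 6.254, Dorne 6.115.
Rounding up gives 3, 1, 6, 5, 7, 7 = 29 seats, so the divisor must be adjusted.
With modified divisor 2600: modified quotas Brisco 1.802, Farrow 0.413, Carrow 4.534, Eskel 4.238, Galen 5.440, Dorne 5.319.
Rounding up: Brisco 2, Farrow 1, Carrow 5, Eskel 5, Galen 6, Dorne 6 (total 25).
Carrow receives 5.

5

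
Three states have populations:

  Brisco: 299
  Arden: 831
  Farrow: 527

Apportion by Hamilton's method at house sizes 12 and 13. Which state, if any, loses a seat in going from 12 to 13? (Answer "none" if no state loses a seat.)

At 12 seats: Brisco 2, Arden 6, Farrow 4.
At 13 seats: Brisco 2, Arden 7, Farrow 4.
No state's allocation decreased.

none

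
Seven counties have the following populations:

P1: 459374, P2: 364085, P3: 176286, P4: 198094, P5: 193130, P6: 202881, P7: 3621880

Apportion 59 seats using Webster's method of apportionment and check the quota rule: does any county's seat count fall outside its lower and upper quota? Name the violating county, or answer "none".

Standard quotas: P1 5.196, P2 4.119, P3 1.994, P4 2.241, P5 2.185, P6 2.295, P7 40.970.
Webster allocation: P1 5, P2 4, P3 2, P4 2, P5 2, P6 2, P7 42.
P7 has quota 40.970 (lower 40, upper 41) but receives 42 — outside the quota interval.

P7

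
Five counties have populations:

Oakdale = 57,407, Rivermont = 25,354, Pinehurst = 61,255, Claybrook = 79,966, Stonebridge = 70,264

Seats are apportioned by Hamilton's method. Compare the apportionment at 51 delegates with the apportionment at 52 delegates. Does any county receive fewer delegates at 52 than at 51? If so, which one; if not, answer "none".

none

At 51 seats: Oakdale 10, Rivermont 4, Pinehurst 11, Claybrook 14, Stonebridge 12.
At 52 seats: Oakdale 10, Rivermont 5, Pinehurst 11, Claybrook 14, Stonebridge 12.
No county's allocation decreased.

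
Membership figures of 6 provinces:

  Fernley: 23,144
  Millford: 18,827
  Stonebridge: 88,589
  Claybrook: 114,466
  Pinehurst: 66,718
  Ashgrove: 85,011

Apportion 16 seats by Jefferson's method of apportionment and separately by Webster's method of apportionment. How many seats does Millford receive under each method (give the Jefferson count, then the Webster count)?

Jefferson: Fernley 1, Millford 0, Stonebridge 4, Claybrook 5, Pinehurst 3, Ashgrove 3.
Webster: Fernley 1, Millford 1, Stonebridge 3, Claybrook 5, Pinehurst 3, Ashgrove 3.
Millford gets 0 under Jefferson and 1 under Webster.

0 and 1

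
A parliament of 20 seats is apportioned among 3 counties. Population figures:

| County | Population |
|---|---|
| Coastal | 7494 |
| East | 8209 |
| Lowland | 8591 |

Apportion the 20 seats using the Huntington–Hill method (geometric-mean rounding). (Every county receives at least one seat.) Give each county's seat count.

With divisor 1212: modified quotas Coastal 6.183, East 6.773, Lowland 7.088.
Geometric-mean thresholds: Coastal √(6·7)=6.481, East √(6·7)=6.481, Lowland √(7·8)=7.483.
Each quota rounded against its threshold gives Coastal 6, East 7, Lowland 7 (total 20).

Coastal 6, East 7, Lowland 7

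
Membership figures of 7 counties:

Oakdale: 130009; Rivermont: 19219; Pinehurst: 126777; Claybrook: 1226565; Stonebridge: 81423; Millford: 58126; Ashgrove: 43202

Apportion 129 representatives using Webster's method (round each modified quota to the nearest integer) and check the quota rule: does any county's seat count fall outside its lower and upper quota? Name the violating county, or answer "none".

Claybrook

Standard quotas: Oakdale 9.951, Rivermont 1.471, Pinehurst 9.704, Claybrook 93.885, Stonebridge 6.232, Millford 4.449, Ashgrove 3.307.
Webster allocation: Oakdale 10, Rivermont 1, Pinehurst 10, Claybrook 95, Stonebridge 6, Millford 4, Ashgrove 3.
Claybrook has quota 93.885 (lower 93, upper 94) but receives 95 — outside the quota interval.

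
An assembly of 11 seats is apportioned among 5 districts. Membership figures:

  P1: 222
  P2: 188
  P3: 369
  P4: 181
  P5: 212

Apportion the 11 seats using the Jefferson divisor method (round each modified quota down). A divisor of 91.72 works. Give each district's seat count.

P1=2, P2=2, P3=4, P4=1, P5=2

With modified divisor 91.72: modified quotas P1 2.420, P2 2.050, P3 4.023, P4 1.973, P5 2.311.
Rounding down: P1 2, P2 2, P3 4, P4 1, P5 2 (total 11).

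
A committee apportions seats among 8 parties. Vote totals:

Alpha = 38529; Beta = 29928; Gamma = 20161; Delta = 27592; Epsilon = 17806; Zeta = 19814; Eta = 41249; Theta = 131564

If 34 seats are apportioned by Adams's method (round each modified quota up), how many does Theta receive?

Standard divisor 326643/34 ≈ 9607.147; standard quotas: Alpha 4.010, Beta 3.115, Gamma 2.099, Delta 2.872, Epsilon 1.853, Zeta 2.062, Eta 4.294, Theta 13.694.
Rounding up gives 5, 4, 3, 3, 2, 3, 5, 14 = 39 seats, so the divisor must be adjusted.
With modified divisor 10200: modified quotas Alpha 3.777, Beta 2.934, Gamma 1.977, Delta 2.705, Epsilon 1.746, Zeta 1.943, Eta 4.044, Theta 12.898.
Rounding up: Alpha 4, Beta 3, Gamma 2, Delta 3, Epsilon 2, Zeta 2, Eta 5, Theta 13 (total 34).
Theta receives 13.

13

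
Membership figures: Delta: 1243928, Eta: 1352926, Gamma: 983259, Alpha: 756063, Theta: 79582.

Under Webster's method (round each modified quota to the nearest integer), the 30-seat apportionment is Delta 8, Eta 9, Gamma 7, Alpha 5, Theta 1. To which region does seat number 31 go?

Priority for the next seat is population ÷ (current seats + 0.5).
Priorities: Delta 146344.471, Eta 142413.263, Gamma 131101.200, Alpha 137466.000, Theta 53054.667.
Highest priority: Delta.

Delta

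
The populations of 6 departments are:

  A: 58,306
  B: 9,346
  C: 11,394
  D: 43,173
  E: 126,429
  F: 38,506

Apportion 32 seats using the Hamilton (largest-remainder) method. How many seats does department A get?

Total 287154; standard divisor 287154/32 ≈ 8973.562.
Standard quotas: A 6.4975, B 1.0415, C 1.2697, D 4.8111, E 14.0891, F 4.2910.
Lower quotas: A 6, B 1, C 1, D 4, E 14, F 4 (sum 30, leaving 2 seats).
Remainders in descending order: D 0.8111, A 0.4975, F 0.2910, C 0.2697, E 0.0891, B 0.0415.
The surplus seats go to D, A.
A receives 7.

7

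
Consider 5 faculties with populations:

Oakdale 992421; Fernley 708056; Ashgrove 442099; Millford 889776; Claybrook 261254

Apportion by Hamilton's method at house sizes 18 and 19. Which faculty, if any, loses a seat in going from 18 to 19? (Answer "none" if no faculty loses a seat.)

At 18 seats: Oakdale 5, Fernley 4, Ashgrove 2, Millford 5, Claybrook 2.
At 19 seats: Oakdale 6, Fernley 4, Ashgrove 3, Millford 5, Claybrook 1.
Claybrook drops from 2 to 1.

Claybrook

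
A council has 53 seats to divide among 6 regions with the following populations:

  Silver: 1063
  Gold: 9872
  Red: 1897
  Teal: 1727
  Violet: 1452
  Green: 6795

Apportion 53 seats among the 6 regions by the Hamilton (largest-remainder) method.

Standard divisor: 22806 ÷ 53 ≈ 430.302.
Standard quotas: Silver 2.4704, Gold 22.9420, Red 4.4085, Teal 4.0135, Violet 3.3744, Green 15.7912.
Lower quotas: Silver 2, Gold 22, Red 4, Teal 4, Violet 3, Green 15 (sum 50, leaving 3 seats).
Remainders in descending order: Gold 0.9420, Green 0.7912, Silver 0.4704, Red 0.4085, Violet 0.3744, Teal 0.0135.
Largest remainders: Gold, Green, Silver receive the extra seats.

Silver 3, Gold 23, Red 4, Teal 4, Violet 3, Green 16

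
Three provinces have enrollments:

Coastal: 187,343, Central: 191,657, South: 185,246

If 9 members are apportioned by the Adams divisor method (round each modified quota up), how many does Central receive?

3

Standard divisor 564246/9 ≈ 62694; standard quotas: Coastal 2.988, Central 3.057, South 2.955.
Rounding up gives 3, 4, 3 = 10 seats, so the divisor must be adjusted.
With modified divisor 78300: modified quotas Coastal 2.393, Central 2.448, South 2.366.
Rounding up: Coastal 3, Central 3, South 3 (total 9).
Central receives 3.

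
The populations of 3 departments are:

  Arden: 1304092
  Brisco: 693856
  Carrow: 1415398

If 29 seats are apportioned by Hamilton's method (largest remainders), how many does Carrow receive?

12

Standard divisor: 3413346 ÷ 29 ≈ 117701.586.
Standard quotas: Arden 11.0796, Brisco 5.8950, Carrow 12.0253.
Lower quotas: Arden 11, Brisco 5, Carrow 12 (sum 28, leaving 1 seat).
Remainders in descending order: Brisco 0.8950, Arden 0.0796, Carrow 0.0253.
Largest remainder: Brisco receives the extra seat.
Carrow receives 12.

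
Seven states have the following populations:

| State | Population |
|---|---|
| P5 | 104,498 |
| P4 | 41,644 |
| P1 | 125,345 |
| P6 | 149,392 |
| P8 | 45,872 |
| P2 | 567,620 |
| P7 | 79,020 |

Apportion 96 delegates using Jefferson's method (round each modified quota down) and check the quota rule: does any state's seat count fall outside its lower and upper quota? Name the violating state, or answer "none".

P2

Standard quotas: P5 9.010, P4 3.591, P1 10.808, P6 12.881, P8 3.955, P2 48.942, P7 6.813.
Jefferson allocation: P5 9, P4 3, P1 11, P6 13, P8 4, P2 50, P7 6.
P2 has quota 48.942 (lower 48, upper 49) but receives 50 — outside the quota interval.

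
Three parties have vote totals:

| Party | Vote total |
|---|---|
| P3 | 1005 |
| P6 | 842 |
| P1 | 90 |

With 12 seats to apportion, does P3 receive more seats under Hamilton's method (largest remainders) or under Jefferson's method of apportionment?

Hamilton: P3 6, P6 5, P1 1.
Jefferson: P3 7, P6 5, P1 0.
P3 gets 6 under Hamilton and 7 under Jefferson.

Jefferson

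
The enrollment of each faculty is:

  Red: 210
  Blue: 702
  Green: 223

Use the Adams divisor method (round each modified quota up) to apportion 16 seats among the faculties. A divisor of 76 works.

With modified divisor 76: modified quotas Red 2.763, Blue 9.237, Green 2.934.
Rounding up: Red 3, Blue 10, Green 3 (total 16).

Red 3; Blue 10; Green 3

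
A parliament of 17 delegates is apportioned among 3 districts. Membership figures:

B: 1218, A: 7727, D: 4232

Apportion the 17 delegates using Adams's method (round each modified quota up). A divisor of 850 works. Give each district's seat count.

With modified divisor 850: modified quotas B 1.433, A 9.091, D 4.979.
Rounding up: B 2, A 10, D 5 (total 17).

B=2; A=10; D=5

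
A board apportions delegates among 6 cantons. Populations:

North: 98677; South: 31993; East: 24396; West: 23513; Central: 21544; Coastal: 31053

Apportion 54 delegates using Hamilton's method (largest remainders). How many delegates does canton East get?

Total 231176; standard divisor 231176/54 ≈ 4281.037.
Standard quotas: North 23.0498, South 7.4732, East 5.6986, West 5.4924, Central 5.0324, Coastal 7.2536.
Lower quotas: North 23, South 7, East 5, West 5, Central 5, Coastal 7 (sum 52, leaving 2 seats).
Remainders in descending order: East 0.6986, West 0.4924, South 0.4732, Coastal 0.2536, North 0.0498, Central 0.0324.
Largest remainders: East, West receive the extra seats.
East receives 6.

6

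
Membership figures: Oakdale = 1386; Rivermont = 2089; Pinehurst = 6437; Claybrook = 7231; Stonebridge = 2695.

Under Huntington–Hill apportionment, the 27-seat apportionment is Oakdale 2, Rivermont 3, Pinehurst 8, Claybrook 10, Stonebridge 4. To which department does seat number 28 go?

Priority for the next seat is population ÷ (√(s·(s+1))).
Priorities: Oakdale 565.832, Rivermont 603.042, Pinehurst 758.608, Claybrook 689.449, Stonebridge 602.620.
Highest priority: Pinehurst.

Pinehurst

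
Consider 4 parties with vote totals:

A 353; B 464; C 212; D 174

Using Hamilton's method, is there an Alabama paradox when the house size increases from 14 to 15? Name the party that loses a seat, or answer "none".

none

At 14 seats: A 4, B 5, C 3, D 2.
At 15 seats: A 4, B 6, C 3, D 2.
No party's allocation decreased.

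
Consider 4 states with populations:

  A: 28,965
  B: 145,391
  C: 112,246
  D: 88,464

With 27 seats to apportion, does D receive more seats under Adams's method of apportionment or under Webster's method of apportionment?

Adams: A 2, B 10, C 8, D 7.
Webster: A 2, B 11, C 8, D 6.
D gets 7 under Adams and 6 under Webster.

Adams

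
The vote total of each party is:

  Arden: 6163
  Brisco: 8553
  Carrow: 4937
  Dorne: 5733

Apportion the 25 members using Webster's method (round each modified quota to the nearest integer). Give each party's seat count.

Standard divisor 25386/25 ≈ 1015.44; standard quotas: Arden 6.069, Brisco 8.423, Carrow 4.862, Dorne 5.646.
Rounding to the nearest integer gives Arden 6, Brisco 8, Carrow 5, Dorne 6 — total 25, matching the house size, so no adjustment is needed.

Arden 6; Brisco 8; Carrow 5; Dorne 6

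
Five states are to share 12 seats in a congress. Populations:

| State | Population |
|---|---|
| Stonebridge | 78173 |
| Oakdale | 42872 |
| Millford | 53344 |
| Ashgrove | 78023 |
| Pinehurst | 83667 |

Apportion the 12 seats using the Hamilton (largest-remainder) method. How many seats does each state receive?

Stonebridge=3, Oakdale=1, Millford=2, Ashgrove=3, Pinehurst=3

The standard divisor is 336079/12 ≈ 28006.583.
Standard quotas: Stonebridge 2.7912, Oakdale 1.5308, Millford 1.9047, Ashgrove 2.7859, Pinehurst 2.9874.
Lower quotas: Stonebridge 2, Oakdale 1, Millford 1, Ashgrove 2, Pinehurst 2 (sum 8, leaving 4 seats).
Remainders in descending order: Pinehurst 0.9874, Millford 0.9047, Stonebridge 0.7912, Ashgrove 0.7859, Oakdale 0.5308.
The surplus seats go to Pinehurst, Millford, Stonebridge, Ashgrove.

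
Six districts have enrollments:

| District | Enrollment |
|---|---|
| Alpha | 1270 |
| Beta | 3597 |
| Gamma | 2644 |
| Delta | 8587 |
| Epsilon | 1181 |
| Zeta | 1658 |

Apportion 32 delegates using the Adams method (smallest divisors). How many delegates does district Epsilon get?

2

Standard divisor 18937/32 ≈ 591.781; standard quotas: Alpha 2.146, Beta 6.078, Gamma 4.468, Delta 14.510, Epsilon 1.996, Zeta 2.802.
Rounding up gives 3, 7, 5, 15, 2, 3 = 35 seats, so the divisor must be adjusted.
With modified divisor 650: modified quotas Alpha 1.954, Beta 5.534, Gamma 4.068, Delta 13.211, Epsilon 1.817, Zeta 2.551.
Rounding up: Alpha 2, Beta 6, Gamma 5, Delta 14, Epsilon 2, Zeta 3 (total 32).
Epsilon receives 2.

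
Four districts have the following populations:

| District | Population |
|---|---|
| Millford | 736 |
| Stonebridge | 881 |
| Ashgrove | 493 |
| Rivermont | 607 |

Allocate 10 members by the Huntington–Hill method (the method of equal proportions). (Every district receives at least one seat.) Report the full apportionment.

With divisor 277: modified quotas Millford 2.657, Stonebridge 3.181, Ashgrove 1.780, Rivermont 2.191.
Geometric-mean thresholds: Millford √(2·3)=2.449, Stonebridge √(3·4)=3.464, Ashgrove √(1·2)=1.414, Rivermont √(2·3)=2.449.
Each quota rounded against its threshold gives Millford 3, Stonebridge 3, Ashgrove 2, Rivermont 2 (total 10).

Millford: 3, Stonebridge: 3, Ashgrove: 2, Rivermont: 2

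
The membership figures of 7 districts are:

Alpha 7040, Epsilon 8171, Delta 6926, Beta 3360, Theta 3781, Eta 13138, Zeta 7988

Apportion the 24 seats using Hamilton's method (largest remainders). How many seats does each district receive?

Total 50404; standard divisor 50404/24 ≈ 2100.167.
Standard quotas: Alpha 3.3521, Epsilon 3.8906, Delta 3.2978, Beta 1.5999, Theta 1.8003, Eta 6.2557, Zeta 3.8035.
Lower quotas: Alpha 3, Epsilon 3, Delta 3, Beta 1, Theta 1, Eta 6, Zeta 3 (sum 20, leaving 4 seats).
Remainders in descending order: Epsilon 0.8906, Zeta 0.8035, Theta 0.8003, Beta 0.5999, Alpha 0.3521, Delta 0.2978, Eta 0.2557.
Largest remainders: Epsilon, Zeta, Theta, Beta receive the extra seats.

Alpha 3; Epsilon 4; Delta 3; Beta 2; Theta 2; Eta 6; Zeta 4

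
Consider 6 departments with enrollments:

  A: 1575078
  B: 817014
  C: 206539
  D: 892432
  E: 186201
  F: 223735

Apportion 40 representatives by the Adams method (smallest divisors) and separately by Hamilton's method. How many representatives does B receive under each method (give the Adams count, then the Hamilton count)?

Adams: A 16, B 8, C 2, D 9, E 2, F 3.
Hamilton: A 16, B 9, C 2, D 9, E 2, F 2.
B gets 8 under Adams and 9 under Hamilton.

8 and 9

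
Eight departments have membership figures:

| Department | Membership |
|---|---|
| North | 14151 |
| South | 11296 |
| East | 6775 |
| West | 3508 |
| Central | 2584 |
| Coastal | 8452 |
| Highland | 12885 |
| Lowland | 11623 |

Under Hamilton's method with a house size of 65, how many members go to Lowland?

The standard divisor is 71274/65 ≈ 1096.523.
Standard quotas: North 12.9053, South 10.3017, East 6.1786, West 3.1992, Central 2.3565, Coastal 7.7080, Highland 11.7508, Lowland 10.5999.
Lower quotas: North 12, South 10, East 6, West 3, Central 2, Coastal 7, Highland 11, Lowland 10 (sum 61, leaving 4 seats).
Remainders in descending order: North 0.9053, Highland 0.7508, Coastal 0.7080, Lowland 0.5999, Central 0.3565, South 0.3017, West 0.1992, East 0.1786.
The surplus seats go to North, Highland, Coastal, Lowland.
Lowland receives 11.

11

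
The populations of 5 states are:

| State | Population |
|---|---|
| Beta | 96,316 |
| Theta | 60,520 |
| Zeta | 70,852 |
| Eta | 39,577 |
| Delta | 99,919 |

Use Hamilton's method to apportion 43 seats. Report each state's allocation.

Total 367184; standard divisor 367184/43 ≈ 8539.163.
Standard quotas: Beta 11.2793, Theta 7.0873, Zeta 8.2973, Eta 4.6348, Delta 11.7013.
Lower quotas: Beta 11, Theta 7, Zeta 8, Eta 4, Delta 11 (sum 41, leaving 2 seats).
Remainders in descending order: Delta 0.7013, Eta 0.6348, Zeta 0.2973, Beta 0.2793, Theta 0.0873.
The surplus seats go to Delta, Eta.

Beta 11, Theta 7, Zeta 8, Eta 5, Delta 12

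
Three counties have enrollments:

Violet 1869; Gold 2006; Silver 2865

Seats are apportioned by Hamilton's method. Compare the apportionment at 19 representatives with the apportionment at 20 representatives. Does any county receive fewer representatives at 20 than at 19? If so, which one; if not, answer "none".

none

At 19 seats: Violet 5, Gold 6, Silver 8.
At 20 seats: Violet 6, Gold 6, Silver 8.
No county's allocation decreased.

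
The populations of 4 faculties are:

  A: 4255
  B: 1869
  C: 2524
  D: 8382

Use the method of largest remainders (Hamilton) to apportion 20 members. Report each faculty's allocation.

The standard divisor is 17030/20 ≈ 851.5.
Standard quotas: A 4.9971, B 2.1950, C 2.9642, D 9.8438.
Lower quotas: A 4, B 2, C 2, D 9 (sum 17, leaving 3 seats).
Remainders in descending order: A 0.9971, C 0.9642, D 0.8438, B 0.1950.
The surplus seats go to A, C, D.

A=5; B=2; C=3; D=10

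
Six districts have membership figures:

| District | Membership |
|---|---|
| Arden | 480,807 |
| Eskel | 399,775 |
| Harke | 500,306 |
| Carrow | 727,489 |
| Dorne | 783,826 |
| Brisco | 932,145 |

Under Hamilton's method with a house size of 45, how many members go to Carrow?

8

Total 3824348; standard divisor 3824348/45 ≈ 84985.511.
Standard quotas: Arden 5.6575, Eskel 4.7040, Harke 5.8870, Carrow 8.5602, Dorne 9.2231, Brisco 10.9683.
Lower quotas: Arden 5, Eskel 4, Harke 5, Carrow 8, Dorne 9, Brisco 10 (sum 41, leaving 4 seats).
Remainders in descending order: Brisco 0.9683, Harke 0.8870, Eskel 0.7040, Arden 0.6575, Carrow 0.5602, Dorne 0.2231.
The surplus seats go to Brisco, Harke, Eskel, Arden.
Carrow receives 8.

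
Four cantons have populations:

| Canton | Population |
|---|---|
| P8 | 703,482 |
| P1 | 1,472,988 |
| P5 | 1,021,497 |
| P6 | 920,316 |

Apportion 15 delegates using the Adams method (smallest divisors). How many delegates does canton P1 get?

5

Standard divisor 4118283/15 ≈ 274552.2; standard quotas: P8 2.562, P1 5.365, P5 3.721, P6 3.352.
Rounding up gives 3, 6, 4, 4 = 17 seats, so the divisor must be adjusted.
With modified divisor 323600: modified quotas P8 2.174, P1 4.552, P5 3.157, P6 2.844.
Rounding up: P8 3, P1 5, P5 4, P6 3 (total 15).
P1 receives 5.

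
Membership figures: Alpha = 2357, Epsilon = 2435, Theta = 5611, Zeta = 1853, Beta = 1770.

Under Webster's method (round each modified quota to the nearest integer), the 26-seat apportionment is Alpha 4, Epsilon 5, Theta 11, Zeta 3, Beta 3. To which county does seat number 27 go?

Zeta

Priority for the next seat is population ÷ (current seats + 0.5).
Priorities: Alpha 523.778, Epsilon 442.727, Theta 487.913, Zeta 529.429, Beta 505.714.
Highest priority: Zeta.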